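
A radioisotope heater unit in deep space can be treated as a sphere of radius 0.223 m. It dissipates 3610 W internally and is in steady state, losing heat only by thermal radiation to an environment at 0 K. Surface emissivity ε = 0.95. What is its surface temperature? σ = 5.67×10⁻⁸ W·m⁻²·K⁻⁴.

Steady state: internal power = radiated power, P = εσA T⁴.
Radiating area A = 4πr² = 0.6249 m².
T⁴ = P/(εσA) = 3610/(0.95·5.67×10⁻⁸·0.6249) = 1.072×10¹¹ K⁴.
T = (1.072×10¹¹)^(1/4).

T ≈ 572 K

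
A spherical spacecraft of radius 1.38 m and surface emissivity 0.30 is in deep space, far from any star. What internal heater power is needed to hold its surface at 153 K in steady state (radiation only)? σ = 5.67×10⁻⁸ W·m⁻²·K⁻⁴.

P ≈ 223 W

P = εσ·4πr²·T⁴.
4πr² = 23.93 m²; T⁴ = 5.480×10⁸ K⁴.
P = 0.30·5.67×10⁻⁸·23.93·5.480×10⁸.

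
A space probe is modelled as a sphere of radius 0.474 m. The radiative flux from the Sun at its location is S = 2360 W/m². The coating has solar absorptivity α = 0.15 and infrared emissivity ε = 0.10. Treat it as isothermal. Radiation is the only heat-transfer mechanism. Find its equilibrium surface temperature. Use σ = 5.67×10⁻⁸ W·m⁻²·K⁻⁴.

T ≈ 353 K

At equilibrium, absorbed power = emitted power.
Absorbing cross-section = πr² = 0.7058 m²; emitting surface = 4πr² = 2.823 m² (ratio 4).
αS·A_cross = εσ·A_surf·T⁴  ⇒  T⁴ = αS/(ε·4σ).
T⁴ = 0.150·2360/(0.10·4·5.67×10⁻⁸) = 1.561×10¹⁰ K⁴.
T = (1.561×10¹⁰)^(1/4).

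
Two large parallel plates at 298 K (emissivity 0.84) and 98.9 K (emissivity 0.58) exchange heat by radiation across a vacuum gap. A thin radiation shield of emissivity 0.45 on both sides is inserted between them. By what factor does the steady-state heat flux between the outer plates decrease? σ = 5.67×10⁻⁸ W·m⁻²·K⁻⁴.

Without shield: q₀ = σΔ(T⁴)/(1/ε₁+1/ε₂−1) with denominator 1.915.
With shield the two gaps are in series; the resistances add: (1/ε₁+1/ε_s−1)+(1/ε_s+1/ε₂−1) = 2.413+2.946 = 5.359.
Heat-flux ratio q₀/q = 5.359/1.915.

factor ≈ 2.80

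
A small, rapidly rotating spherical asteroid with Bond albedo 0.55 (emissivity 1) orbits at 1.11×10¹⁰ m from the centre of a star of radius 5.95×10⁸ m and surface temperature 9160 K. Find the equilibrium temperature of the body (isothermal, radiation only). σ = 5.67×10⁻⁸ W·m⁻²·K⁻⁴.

T ≈ 1230 K

The star's surface emits σT_*⁴; at distance d the flux is S = σT_*⁴(R_*/d)².
S = 5.67×10⁻⁸·(9160)⁴·(5.95×10⁸/1.11×10¹⁰)² = 1.147×10⁶ W/m².
For an isothermal sphere T⁴ = (1−a)S/(4σ) = 2.276×10¹² K⁴.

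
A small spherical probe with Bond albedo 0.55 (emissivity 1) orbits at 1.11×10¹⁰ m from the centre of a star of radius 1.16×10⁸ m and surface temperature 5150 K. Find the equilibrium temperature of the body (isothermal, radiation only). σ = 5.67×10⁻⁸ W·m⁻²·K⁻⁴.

T ≈ 305 K

The star's surface emits σT_*⁴; at distance d the flux is S = σT_*⁴(R_*/d)².
S = 5.67×10⁻⁸·(5150)⁴·(1.16×10⁸/1.11×10¹⁰)² = 4356 W/m².
For an isothermal sphere T⁴ = (1−a)S/(4σ) = 8.643×10⁹ K⁴.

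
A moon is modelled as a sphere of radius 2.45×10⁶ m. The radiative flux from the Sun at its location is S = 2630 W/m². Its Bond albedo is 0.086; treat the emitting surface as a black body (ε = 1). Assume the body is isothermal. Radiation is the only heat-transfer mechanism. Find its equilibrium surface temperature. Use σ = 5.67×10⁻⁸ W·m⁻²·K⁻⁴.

T ≈ 321 K

At equilibrium, absorbed power = emitted power.
Absorbing cross-section = πr² = 1.886×10¹³ m²; emitting surface = 4πr² = 7.543×10¹³ m² (ratio 4).
(1−a)S·A_cross = εσ·A_surf·T⁴  ⇒  T⁴ = (1−a)S/(4σ).
T⁴ = 0.914·2630/(4·5.67×10⁻⁸) = 1.060×10¹⁰ K⁴.
T = (1.060×10¹⁰)^(1/4).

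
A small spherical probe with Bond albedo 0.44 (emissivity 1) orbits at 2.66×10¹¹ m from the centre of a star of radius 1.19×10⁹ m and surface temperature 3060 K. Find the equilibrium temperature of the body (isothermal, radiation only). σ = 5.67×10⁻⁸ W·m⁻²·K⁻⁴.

T ≈ 125 K

The star's surface emits σT_*⁴; at distance d the flux is S = σT_*⁴(R_*/d)².
S = 5.67×10⁻⁸·(3060)⁴·(1.19×10⁹/2.66×10¹¹)² = 99.49 W/m².
For an isothermal sphere T⁴ = (1−a)S/(4σ) = 2.457×10⁸ K⁴.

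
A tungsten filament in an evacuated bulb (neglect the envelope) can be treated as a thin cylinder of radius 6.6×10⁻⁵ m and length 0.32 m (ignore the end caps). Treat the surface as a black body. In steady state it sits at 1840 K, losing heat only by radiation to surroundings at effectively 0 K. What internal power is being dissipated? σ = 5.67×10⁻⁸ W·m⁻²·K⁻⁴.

P ≈ 86.2 W

Steady state: P = εσA T⁴.
A = 2πrL = 1.327×10⁻⁴ m²; T⁴ = (1840)⁴ = 1.146×10¹³ K⁴.
P = 1.0 × 5.67×10⁻⁸ × 1.327×10⁻⁴ × 1.146×10¹³.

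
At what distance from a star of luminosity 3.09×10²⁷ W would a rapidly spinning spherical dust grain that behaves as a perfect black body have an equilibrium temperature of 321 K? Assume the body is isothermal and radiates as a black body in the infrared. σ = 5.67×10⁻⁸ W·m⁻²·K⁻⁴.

For an isothermal black-emitting sphere, (1−a)S·πr² = σ·4πr²·T⁴ ⇒ S = 4σT⁴/(1−a).
S = 4·5.67×10⁻⁸·(321)⁴/1.00 = 2408 W/m².
Flux falls as S = L/(4πd²), so d = √(L/(4πS)) = √(3.09×10²⁷/(4π·2408)).

d ≈ 3.20×10¹¹ m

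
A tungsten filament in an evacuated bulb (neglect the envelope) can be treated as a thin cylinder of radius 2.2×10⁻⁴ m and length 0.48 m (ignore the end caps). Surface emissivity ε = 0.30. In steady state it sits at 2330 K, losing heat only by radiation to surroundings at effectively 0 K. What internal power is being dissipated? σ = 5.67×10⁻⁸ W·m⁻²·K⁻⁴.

Steady state: P = εσA T⁴.
A = 2πrL = 6.635×10⁻⁴ m²; T⁴ = (2330)⁴ = 2.947×10¹³ K⁴.
P = 0.30 × 5.67×10⁻⁸ × 6.635×10⁻⁴ × 2.947×10¹³.

P ≈ 333 W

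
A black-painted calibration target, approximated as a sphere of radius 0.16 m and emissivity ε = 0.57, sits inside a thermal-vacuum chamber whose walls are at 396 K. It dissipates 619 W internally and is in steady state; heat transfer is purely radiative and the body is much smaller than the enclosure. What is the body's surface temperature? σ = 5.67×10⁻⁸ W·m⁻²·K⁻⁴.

For a small grey body in a large enclosure, net radiated power = εσA(T⁴ − T_w⁴).
Steady state: P = εσA(T⁴ − T_w⁴) with A = 4πr² = 0.3217 m².
T⁴ = P/(εσA) + T_w⁴ = 619/(0.57·5.67×10⁻⁸·0.3217) + (396)⁴
    = 5.954×10¹⁰ + 2.459×10¹⁰ = 8.413×10¹⁰ K⁴.

T ≈ 539 K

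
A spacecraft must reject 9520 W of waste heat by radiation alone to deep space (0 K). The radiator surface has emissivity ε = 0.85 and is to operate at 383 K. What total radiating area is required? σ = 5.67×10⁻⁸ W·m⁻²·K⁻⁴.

A ≈ 9.18 m²

P = εσA T⁴ ⇒ A = P/(εσT⁴).
T⁴ = 2.152×10¹⁰ K⁴.
A = 9520/(0.85 × 5.67×10⁻⁸ × 2.152×10¹⁰).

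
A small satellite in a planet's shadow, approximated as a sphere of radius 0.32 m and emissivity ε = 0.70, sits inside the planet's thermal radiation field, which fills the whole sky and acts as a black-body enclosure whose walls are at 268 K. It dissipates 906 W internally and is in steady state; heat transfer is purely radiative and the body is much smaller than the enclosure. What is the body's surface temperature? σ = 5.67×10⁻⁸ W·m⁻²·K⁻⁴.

For a small grey body in a large enclosure, net radiated power = εσA(T⁴ − T_w⁴).
Steady state: P = εσA(T⁴ − T_w⁴) with A = 4πr² = 1.287 m².
T⁴ = P/(εσA) + T_w⁴ = 906/(0.70·5.67×10⁻⁸·1.287) + (268)⁴
    = 1.774×10¹⁰ + 5.159×10⁹ = 2.290×10¹⁰ K⁴.

T ≈ 389 K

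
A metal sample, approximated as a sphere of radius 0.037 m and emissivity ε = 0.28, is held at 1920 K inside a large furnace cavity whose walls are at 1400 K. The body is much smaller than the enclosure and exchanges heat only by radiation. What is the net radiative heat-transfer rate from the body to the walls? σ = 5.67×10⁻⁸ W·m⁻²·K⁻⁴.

For a small grey body in a large enclosure: P_net = εσA(T_body⁴ − T_wall⁴).
A = 4πr² = 0.01720 m²; T_body⁴ − T_wall⁴ = 1.359×10¹³ − 3.842×10¹² = 9.748×10¹² K⁴.
|P_net| = 0.28·5.67×10⁻⁸·0.01720·9.748×10¹².

P_net ≈ 2660 W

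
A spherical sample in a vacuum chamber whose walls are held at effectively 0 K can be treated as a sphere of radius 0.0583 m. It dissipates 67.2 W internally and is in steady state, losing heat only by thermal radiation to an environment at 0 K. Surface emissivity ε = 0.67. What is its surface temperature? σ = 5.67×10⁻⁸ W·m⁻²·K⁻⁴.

T ≈ 451 K

Steady state: internal power = radiated power, P = εσA T⁴.
Radiating area A = 4πr² = 0.04271 m².
T⁴ = P/(εσA) = 67.2/(0.67·5.67×10⁻⁸·0.04271) = 4.142×10¹⁰ K⁴.
T = (4.142×10¹⁰)^(1/4).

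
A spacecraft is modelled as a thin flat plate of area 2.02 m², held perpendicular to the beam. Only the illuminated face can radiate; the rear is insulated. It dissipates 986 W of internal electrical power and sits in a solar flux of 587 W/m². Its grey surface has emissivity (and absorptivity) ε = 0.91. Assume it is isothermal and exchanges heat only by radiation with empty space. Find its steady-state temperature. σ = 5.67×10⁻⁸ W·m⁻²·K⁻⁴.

T ≈ 375 K

At steady state, absorbed solar power + internal power = radiated power.
Absorbed: α·S·A_cross = 0.91·587·2.020 = 1079 W (cross-section A).
Total input = 1079 + 986 = 2065 W.
Radiated: εσ·A_surf·T⁴ with A_surf = A = 2.020 m².
T⁴ = 2065/(0.91·5.67×10⁻⁸·2.020) = 1.981×10¹⁰ K⁴.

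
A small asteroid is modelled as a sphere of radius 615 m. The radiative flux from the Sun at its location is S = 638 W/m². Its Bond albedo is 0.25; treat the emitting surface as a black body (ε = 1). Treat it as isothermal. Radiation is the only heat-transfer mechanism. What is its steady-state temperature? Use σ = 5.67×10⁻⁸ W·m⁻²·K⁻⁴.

T ≈ 214 K

At equilibrium, absorbed power = emitted power.
Absorbing cross-section = πr² = 1.188×10⁶ m²; emitting surface = 4πr² = 4.753×10⁶ m² (ratio 4).
(1−a)S·A_cross = εσ·A_surf·T⁴  ⇒  T⁴ = (1−a)S/(4σ).
T⁴ = 0.750·638/(4·5.67×10⁻⁸) = 2.110×10⁹ K⁴.
T = (2.110×10⁹)^(1/4).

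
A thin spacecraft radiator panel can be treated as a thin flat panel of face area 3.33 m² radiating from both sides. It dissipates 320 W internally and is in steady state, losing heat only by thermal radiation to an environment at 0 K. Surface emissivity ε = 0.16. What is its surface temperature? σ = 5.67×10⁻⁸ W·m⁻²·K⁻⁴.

T ≈ 270 K

Steady state: internal power = radiated power, P = εσA T⁴.
Radiating area A = 2·3.33 = 6.660 m².
T⁴ = P/(εσA) = 320/(0.16·5.67×10⁻⁸·6.660) = 5.296×10⁹ K⁴.
T = (5.296×10⁹)^(1/4).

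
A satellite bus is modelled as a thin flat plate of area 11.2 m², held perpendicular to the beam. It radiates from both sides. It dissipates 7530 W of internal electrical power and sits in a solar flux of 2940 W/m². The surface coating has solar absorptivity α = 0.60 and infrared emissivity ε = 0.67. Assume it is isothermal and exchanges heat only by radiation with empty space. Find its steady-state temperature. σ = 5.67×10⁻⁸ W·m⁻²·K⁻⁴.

At steady state, absorbed solar power + internal power = radiated power.
Absorbed: α·S·A_cross = 0.60·2940·11.20 = 19760 W (cross-section A).
Total input = 19760 + 7530 = 27290 W.
Radiated: εσ·A_surf·T⁴ with A_surf = 2A = 22.40 m².
T⁴ = 27290/(0.67·5.67×10⁻⁸·22.40) = 3.207×10¹⁰ K⁴.

T ≈ 423 K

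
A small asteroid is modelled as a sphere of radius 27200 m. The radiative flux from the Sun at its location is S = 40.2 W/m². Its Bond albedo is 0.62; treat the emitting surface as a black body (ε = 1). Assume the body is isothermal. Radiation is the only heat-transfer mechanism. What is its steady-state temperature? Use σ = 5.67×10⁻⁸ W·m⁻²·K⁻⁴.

T ≈ 90.6 K

At equilibrium, absorbed power = emitted power.
Absorbing cross-section = πr² = 2.324×10⁹ m²; emitting surface = 4πr² = 9.297×10⁹ m² (ratio 4).
(1−a)S·A_cross = εσ·A_surf·T⁴  ⇒  T⁴ = (1−a)S/(4σ).
T⁴ = 0.380·40.2/(4·5.67×10⁻⁸) = 6.735×10⁷ K⁴.
T = (6.735×10⁷)^(1/4).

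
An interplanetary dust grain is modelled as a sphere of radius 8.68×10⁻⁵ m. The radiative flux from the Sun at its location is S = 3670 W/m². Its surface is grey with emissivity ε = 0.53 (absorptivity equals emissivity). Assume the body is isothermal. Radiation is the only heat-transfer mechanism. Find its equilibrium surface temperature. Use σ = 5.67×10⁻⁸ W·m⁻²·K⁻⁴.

T ≈ 357 K

At equilibrium, absorbed power = emitted power.
Absorbing cross-section = πr² = 2.367×10⁻⁸ m²; emitting surface = 4πr² = 9.468×10⁻⁸ m² (ratio 4).
εS·A_cross = εσ·A_surf·T⁴  ⇒  T⁴ = S/(4σ)   (ε cancels).
T⁴ = 3670/(4·5.67×10⁻⁸) = 1.618×10¹⁰ K⁴.
T = (1.618×10¹⁰)^(1/4).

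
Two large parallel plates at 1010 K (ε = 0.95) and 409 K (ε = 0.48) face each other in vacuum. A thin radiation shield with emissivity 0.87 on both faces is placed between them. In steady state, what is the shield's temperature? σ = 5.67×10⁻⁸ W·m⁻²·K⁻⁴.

T_s ≈ 910 K

In steady state the net flux on the hot side equals that on the cold side.
σ(T₁⁴−T_s⁴)/D₁ = σ(T_s⁴−T₂⁴)/D₂, with D₁ = 1/ε₁+1/ε_s−1 = 1.202, D₂ = 1/ε_s+1/ε₂−1 = 2.233.
Solve for T_s⁴: T_s⁴ = (D₂·T₁⁴ + D₁·T₂⁴)/(D₁+D₂) = 6.862×10¹¹ K⁴.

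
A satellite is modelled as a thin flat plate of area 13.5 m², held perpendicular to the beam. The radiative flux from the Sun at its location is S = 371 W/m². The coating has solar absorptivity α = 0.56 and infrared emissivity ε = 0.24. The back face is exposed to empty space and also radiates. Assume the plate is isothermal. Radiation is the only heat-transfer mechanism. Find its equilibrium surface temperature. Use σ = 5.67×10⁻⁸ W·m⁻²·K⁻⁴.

T ≈ 296 K

At equilibrium, absorbed power = emitted power.
Absorbing cross-section = A = 13.50 m²; emitting surface = 2A = 27.00 m² (ratio 2).
αS·A_cross = εσ·A_surf·T⁴  ⇒  T⁴ = αS/(ε·2σ).
T⁴ = 0.560·371/(0.24·2·5.67×10⁻⁸) = 7.634×10⁹ K⁴.
T = (7.634×10⁹)^(1/4).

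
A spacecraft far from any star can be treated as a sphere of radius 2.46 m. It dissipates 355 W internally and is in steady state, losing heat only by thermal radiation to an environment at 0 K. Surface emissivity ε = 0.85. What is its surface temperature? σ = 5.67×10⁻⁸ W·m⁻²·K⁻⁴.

T ≈ 99.2 K

Steady state: internal power = radiated power, P = εσA T⁴.
Radiating area A = 4πr² = 76.05 m².
T⁴ = P/(εσA) = 355/(0.85·5.67×10⁻⁸·76.05) = 9.686×10⁷ K⁴.
T = (9.686×10⁷)^(1/4).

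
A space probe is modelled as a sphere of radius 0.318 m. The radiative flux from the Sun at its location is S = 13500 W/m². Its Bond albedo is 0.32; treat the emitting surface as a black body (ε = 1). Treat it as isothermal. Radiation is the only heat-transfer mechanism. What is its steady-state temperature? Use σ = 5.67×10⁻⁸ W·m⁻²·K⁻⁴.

T ≈ 449 K

At equilibrium, absorbed power = emitted power.
Absorbing cross-section = πr² = 0.3177 m²; emitting surface = 4πr² = 1.271 m² (ratio 4).
(1−a)S·A_cross = εσ·A_surf·T⁴  ⇒  T⁴ = (1−a)S/(4σ).
T⁴ = 0.680·13500/(4·5.67×10⁻⁸) = 4.048×10¹⁰ K⁴.
T = (4.048×10¹⁰)^(1/4).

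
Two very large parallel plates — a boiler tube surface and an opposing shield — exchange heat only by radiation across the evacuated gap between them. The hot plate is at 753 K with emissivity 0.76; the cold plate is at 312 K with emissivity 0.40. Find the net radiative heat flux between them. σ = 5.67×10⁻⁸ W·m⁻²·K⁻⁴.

For two infinite grey parallel plates, q = σ(T₁⁴ − T₂⁴)/(1/ε₁ + 1/ε₂ − 1).
T₁⁴ − T₂⁴ = 3.215×10¹¹ − 9.476×10⁹ = 3.120×10¹¹ K⁴.
1/ε₁ + 1/ε₂ − 1 = 1.316 + 2.500 − 1 = 2.816.
q = 5.67×10⁻⁸ × 3.120×10¹¹ / 2.816.

q ≈ 6280 W/m²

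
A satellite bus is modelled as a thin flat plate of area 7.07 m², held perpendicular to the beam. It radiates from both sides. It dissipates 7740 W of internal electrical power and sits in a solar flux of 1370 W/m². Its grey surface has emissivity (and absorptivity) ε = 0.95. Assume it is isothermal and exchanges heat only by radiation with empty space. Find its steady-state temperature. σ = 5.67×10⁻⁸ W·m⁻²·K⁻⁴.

T ≈ 386 K

At steady state, absorbed solar power + internal power = radiated power.
Absorbed: α·S·A_cross = 0.95·1370·7.070 = 9202 W (cross-section A).
Total input = 9202 + 7740 = 16940 W.
Radiated: εσ·A_surf·T⁴ with A_surf = 2A = 14.14 m².
T⁴ = 16940/(0.95·5.67×10⁻⁸·14.14) = 2.224×10¹⁰ K⁴.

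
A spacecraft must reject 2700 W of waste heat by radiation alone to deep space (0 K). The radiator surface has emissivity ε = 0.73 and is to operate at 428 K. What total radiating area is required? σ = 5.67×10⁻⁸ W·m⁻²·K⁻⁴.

P = εσA T⁴ ⇒ A = P/(εσT⁴).
T⁴ = 3.356×10¹⁰ K⁴.
A = 2700/(0.73 × 5.67×10⁻⁸ × 3.356×10¹⁰).

A ≈ 1.94 m²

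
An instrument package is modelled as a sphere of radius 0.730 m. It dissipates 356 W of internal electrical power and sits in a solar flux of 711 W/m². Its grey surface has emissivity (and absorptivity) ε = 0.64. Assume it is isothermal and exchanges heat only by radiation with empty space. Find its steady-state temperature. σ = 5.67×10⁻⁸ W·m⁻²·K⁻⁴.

At steady state, absorbed solar power + internal power = radiated power.
Absorbed: α·S·A_cross = 0.64·711·1.674 = 761.8 W (cross-section πr²).
Total input = 761.8 + 356 = 1118 W.
Radiated: εσ·A_surf·T⁴ with A_surf = 4πr² = 6.697 m².
T⁴ = 1118/(0.64·5.67×10⁻⁸·6.697) = 4.600×10⁹ K⁴.

T ≈ 260 K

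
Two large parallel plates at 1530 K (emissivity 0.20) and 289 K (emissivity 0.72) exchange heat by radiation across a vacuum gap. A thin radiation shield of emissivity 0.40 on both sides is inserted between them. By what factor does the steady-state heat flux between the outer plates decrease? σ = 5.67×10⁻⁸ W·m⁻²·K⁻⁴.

factor ≈ 1.74

Without shield: q₀ = σΔ(T⁴)/(1/ε₁+1/ε₂−1) with denominator 5.389.
With shield the two gaps are in series; the resistances add: (1/ε₁+1/ε_s−1)+(1/ε_s+1/ε₂−1) = 6.500+2.889 = 9.389.
Heat-flux ratio q₀/q = 9.389/5.389.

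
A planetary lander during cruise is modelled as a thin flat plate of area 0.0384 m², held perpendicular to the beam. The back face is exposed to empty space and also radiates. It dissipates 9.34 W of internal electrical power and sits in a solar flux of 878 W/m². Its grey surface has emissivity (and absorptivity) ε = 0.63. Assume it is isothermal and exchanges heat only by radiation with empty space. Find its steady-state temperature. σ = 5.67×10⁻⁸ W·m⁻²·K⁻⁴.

T ≈ 325 K

At steady state, absorbed solar power + internal power = radiated power.
Absorbed: α·S·A_cross = 0.63·878·0.03840 = 21.24 W (cross-section A).
Total input = 21.24 + 9.34 = 30.58 W.
Radiated: εσ·A_surf·T⁴ with A_surf = 2A = 0.07680 m².
T⁴ = 30.58/(0.63·5.67×10⁻⁸·0.07680) = 1.115×10¹⁰ K⁴.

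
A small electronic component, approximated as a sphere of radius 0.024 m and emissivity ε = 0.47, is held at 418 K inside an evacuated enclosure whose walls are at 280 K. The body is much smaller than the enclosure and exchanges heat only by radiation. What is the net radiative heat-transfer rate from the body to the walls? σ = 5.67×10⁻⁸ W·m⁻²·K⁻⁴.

For a small grey body in a large enclosure: P_net = εσA(T_body⁴ − T_wall⁴).
A = 4πr² = 0.007238 m²; T_body⁴ − T_wall⁴ = 3.053×10¹⁰ − 6.147×10⁹ = 2.438×10¹⁰ K⁴.
|P_net| = 0.47·5.67×10⁻⁸·0.007238·2.438×10¹⁰.

P_net ≈ 4.70 W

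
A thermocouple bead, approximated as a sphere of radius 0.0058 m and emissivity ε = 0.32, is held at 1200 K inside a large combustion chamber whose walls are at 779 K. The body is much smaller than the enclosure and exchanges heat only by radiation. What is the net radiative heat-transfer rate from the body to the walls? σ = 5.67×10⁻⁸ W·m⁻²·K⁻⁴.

P_net ≈ 13.1 W

For a small grey body in a large enclosure: P_net = εσA(T_body⁴ − T_wall⁴).
A = 4πr² = 4.227×10⁻⁴ m²; T_body⁴ − T_wall⁴ = 2.074×10¹² − 3.683×10¹¹ = 1.705×10¹² K⁴.
|P_net| = 0.32·5.67×10⁻⁸·4.227×10⁻⁴·1.705×10¹².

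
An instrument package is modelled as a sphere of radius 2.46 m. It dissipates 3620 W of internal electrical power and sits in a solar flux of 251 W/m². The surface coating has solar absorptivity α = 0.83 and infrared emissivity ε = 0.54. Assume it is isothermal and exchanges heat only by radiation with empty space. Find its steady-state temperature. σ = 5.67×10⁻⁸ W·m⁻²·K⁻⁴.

T ≈ 239 K

At steady state, absorbed solar power + internal power = radiated power.
Absorbed: α·S·A_cross = 0.83·251·19.01 = 3961 W (cross-section πr²).
Total input = 3961 + 3620 = 7581 W.
Radiated: εσ·A_surf·T⁴ with A_surf = 4πr² = 76.05 m².
T⁴ = 7581/(0.54·5.67×10⁻⁸·76.05) = 3.256×10⁹ K⁴.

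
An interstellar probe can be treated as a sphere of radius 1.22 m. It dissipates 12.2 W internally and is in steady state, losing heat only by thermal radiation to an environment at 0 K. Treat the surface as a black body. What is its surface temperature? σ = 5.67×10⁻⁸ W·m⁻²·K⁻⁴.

T ≈ 58.2 K

Steady state: internal power = radiated power, P = εσA T⁴.
Radiating area A = 4πr² = 18.70 m².
T⁴ = P/(εσA) = 12.2/(1.0·5.67×10⁻⁸·18.70) = 1.150×10⁷ K⁴.
T = (1.150×10⁷)^(1/4).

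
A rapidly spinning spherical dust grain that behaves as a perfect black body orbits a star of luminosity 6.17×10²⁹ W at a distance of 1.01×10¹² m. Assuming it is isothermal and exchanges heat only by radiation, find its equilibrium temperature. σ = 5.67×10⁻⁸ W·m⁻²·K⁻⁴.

T ≈ 679 K

First find the stellar flux at distance d: S = L/(4πd²) = 6.17×10²⁹/(4π·(1.01×10¹²)²) = 48130 W/m².
For an isothermal sphere, absorbed (1−a)S·πr² = emitted σ·4πr²·T⁴, so T⁴ = (1−a)S/(4σ).
T⁴ = 1.00·48130/(4·5.67×10⁻⁸) = 2.122×10¹¹ K⁴.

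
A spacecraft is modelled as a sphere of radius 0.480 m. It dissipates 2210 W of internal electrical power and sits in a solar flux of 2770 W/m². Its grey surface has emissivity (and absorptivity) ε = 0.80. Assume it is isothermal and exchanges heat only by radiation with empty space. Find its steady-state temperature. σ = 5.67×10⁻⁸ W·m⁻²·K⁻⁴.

T ≈ 413 K

At steady state, absorbed solar power + internal power = radiated power.
Absorbed: α·S·A_cross = 0.80·2770·0.7238 = 1604 W (cross-section πr²).
Total input = 1604 + 2210 = 3814 W.
Radiated: εσ·A_surf·T⁴ with A_surf = 4πr² = 2.895 m².
T⁴ = 3814/(0.80·5.67×10⁻⁸·2.895) = 2.904×10¹⁰ K⁴.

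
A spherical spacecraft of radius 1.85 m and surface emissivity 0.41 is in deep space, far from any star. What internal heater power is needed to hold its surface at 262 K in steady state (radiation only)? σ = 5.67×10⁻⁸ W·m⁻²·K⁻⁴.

P = εσ·4πr²·T⁴.
4πr² = 43.01 m²; T⁴ = 4.712×10⁹ K⁴.
P = 0.41·5.67×10⁻⁸·43.01·4.712×10⁹.

P ≈ 4710 W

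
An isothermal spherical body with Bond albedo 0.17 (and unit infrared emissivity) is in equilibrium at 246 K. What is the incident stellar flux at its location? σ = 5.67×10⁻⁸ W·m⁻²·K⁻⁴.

S ≈ 1000 W/m²

(1−a)S·πr² = σ·4πr²·T⁴ ⇒ S = 4σT⁴/(1−a).
S = 4·5.67×10⁻⁸·3.662×10⁹/0.830.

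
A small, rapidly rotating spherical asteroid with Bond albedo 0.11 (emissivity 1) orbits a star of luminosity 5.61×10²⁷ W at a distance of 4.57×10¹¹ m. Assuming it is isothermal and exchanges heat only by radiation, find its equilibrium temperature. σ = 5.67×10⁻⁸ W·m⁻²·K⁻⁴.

First find the stellar flux at distance d: S = L/(4πd²) = 5.61×10²⁷/(4π·(4.57×10¹¹)²) = 2138 W/m².
For an isothermal sphere, absorbed (1−a)S·πr² = emitted σ·4πr²·T⁴, so T⁴ = (1−a)S/(4σ).
T⁴ = 0.890·2138/(4·5.67×10⁻⁸) = 8.388×10⁹ K⁴.

T ≈ 303 K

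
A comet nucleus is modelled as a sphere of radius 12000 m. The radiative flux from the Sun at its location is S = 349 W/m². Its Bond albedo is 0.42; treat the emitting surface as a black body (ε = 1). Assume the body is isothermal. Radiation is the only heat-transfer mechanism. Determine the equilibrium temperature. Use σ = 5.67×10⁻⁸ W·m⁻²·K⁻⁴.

T ≈ 173 K

At equilibrium, absorbed power = emitted power.
Absorbing cross-section = πr² = 4.524×10⁸ m²; emitting surface = 4πr² = 1.810×10⁹ m² (ratio 4).
(1−a)S·A_cross = εσ·A_surf·T⁴  ⇒  T⁴ = (1−a)S/(4σ).
T⁴ = 0.580·349/(4·5.67×10⁻⁸) = 8.925×10⁸ K⁴.
T = (8.925×10⁸)^(1/4).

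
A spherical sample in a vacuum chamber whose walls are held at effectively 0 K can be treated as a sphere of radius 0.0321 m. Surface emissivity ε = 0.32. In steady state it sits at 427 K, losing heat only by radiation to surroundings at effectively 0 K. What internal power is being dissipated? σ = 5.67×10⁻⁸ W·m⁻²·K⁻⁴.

Steady state: P = εσA T⁴.
A = 4πr² = 0.01295 m²; T⁴ = (427)⁴ = 3.324×10¹⁰ K⁴.
P = 0.32 × 5.67×10⁻⁸ × 0.01295 × 3.324×10¹⁰.

P ≈ 7.81 W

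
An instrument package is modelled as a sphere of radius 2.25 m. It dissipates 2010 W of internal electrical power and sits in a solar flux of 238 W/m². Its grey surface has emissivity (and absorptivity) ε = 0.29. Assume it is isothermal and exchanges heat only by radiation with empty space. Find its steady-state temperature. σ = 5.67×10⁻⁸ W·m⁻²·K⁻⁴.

At steady state, absorbed solar power + internal power = radiated power.
Absorbed: α·S·A_cross = 0.29·238·15.90 = 1098 W (cross-section πr²).
Total input = 1098 + 2010 = 3108 W.
Radiated: εσ·A_surf·T⁴ with A_surf = 4πr² = 63.62 m².
T⁴ = 3108/(0.29·5.67×10⁻⁸·63.62) = 2.971×10⁹ K⁴.

T ≈ 233 K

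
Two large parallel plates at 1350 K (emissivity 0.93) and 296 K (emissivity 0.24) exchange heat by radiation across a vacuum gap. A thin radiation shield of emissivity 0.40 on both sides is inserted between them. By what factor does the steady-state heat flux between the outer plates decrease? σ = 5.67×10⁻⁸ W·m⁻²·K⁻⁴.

factor ≈ 1.94

Without shield: q₀ = σΔ(T⁴)/(1/ε₁+1/ε₂−1) with denominator 4.242.
With shield the two gaps are in series; the resistances add: (1/ε₁+1/ε_s−1)+(1/ε_s+1/ε₂−1) = 2.575+5.667 = 8.242.
Heat-flux ratio q₀/q = 8.242/4.242.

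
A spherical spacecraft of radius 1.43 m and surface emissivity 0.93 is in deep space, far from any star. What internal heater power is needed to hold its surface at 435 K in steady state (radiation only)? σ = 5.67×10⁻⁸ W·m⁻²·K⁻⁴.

P ≈ 48500 W

P = εσ·4πr²·T⁴.
4πr² = 25.70 m²; T⁴ = 3.581×10¹⁰ K⁴.
P = 0.93·5.67×10⁻⁸·25.70·3.581×10¹⁰.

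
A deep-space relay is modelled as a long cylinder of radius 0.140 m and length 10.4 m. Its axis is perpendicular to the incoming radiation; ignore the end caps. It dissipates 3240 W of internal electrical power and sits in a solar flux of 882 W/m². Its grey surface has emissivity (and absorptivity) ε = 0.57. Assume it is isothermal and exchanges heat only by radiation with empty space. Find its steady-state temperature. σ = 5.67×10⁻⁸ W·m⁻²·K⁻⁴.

At steady state, absorbed solar power + internal power = radiated power.
Absorbed: α·S·A_cross = 0.57·882·2.912 = 1464 W (cross-section 2rL).
Total input = 1464 + 3240 = 4704 W.
Radiated: εσ·A_surf·T⁴ with A_surf = 2πrL = 9.148 m².
T⁴ = 4704/(0.57·5.67×10⁻⁸·9.148) = 1.591×10¹⁰ K⁴.

T ≈ 355 K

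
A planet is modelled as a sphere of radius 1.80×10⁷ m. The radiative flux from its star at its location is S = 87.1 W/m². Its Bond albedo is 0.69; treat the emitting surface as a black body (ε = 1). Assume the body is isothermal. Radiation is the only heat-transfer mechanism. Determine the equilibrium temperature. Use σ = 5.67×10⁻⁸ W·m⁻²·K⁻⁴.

At equilibrium, absorbed power = emitted power.
Absorbing cross-section = πr² = 1.018×10¹⁵ m²; emitting surface = 4πr² = 4.072×10¹⁵ m² (ratio 4).
(1−a)S·A_cross = εσ·A_surf·T⁴  ⇒  T⁴ = (1−a)S/(4σ).
T⁴ = 0.310·87.1/(4·5.67×10⁻⁸) = 1.191×10⁸ K⁴.
T = (1.191×10⁸)^(1/4).

T ≈ 104 K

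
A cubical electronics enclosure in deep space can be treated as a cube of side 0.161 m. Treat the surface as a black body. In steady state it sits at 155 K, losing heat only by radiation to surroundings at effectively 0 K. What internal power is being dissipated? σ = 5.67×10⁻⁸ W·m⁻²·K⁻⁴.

P ≈ 5.09 W

Steady state: P = εσA T⁴.
A = 6L² = 0.1555 m²; T⁴ = (155)⁴ = 5.772×10⁸ K⁴.
P = 1.0 × 5.67×10⁻⁸ × 0.1555 × 5.772×10⁸.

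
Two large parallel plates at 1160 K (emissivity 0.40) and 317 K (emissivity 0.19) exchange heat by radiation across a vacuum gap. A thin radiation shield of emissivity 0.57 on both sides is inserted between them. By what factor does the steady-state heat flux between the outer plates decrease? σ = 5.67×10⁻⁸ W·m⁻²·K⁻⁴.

factor ≈ 1.37

Without shield: q₀ = σΔ(T⁴)/(1/ε₁+1/ε₂−1) with denominator 6.763.
With shield the two gaps are in series; the resistances add: (1/ε₁+1/ε_s−1)+(1/ε_s+1/ε₂−1) = 3.254+6.018 = 9.272.
Heat-flux ratio q₀/q = 9.272/6.763.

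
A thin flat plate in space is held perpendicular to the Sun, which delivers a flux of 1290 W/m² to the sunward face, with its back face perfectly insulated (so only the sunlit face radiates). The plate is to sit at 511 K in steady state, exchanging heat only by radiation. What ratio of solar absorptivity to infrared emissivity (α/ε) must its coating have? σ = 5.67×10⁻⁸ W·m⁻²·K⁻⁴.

Balance: αS·A = εσ·1A·T⁴ ⇒ α/ε = σT⁴/S.
α/ε = 5.67×10⁻⁸·(511)⁴/1290 = 5.67×10⁻⁸·6.818×10¹⁰/1290.

α/ε ≈ 3.00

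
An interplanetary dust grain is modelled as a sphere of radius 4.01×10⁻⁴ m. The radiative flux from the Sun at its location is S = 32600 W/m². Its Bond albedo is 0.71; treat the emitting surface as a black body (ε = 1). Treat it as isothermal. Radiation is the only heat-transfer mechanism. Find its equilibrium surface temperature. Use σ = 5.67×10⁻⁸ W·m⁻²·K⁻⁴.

At equilibrium, absorbed power = emitted power.
Absorbing cross-section = πr² = 5.052×10⁻⁷ m²; emitting surface = 4πr² = 2.021×10⁻⁶ m² (ratio 4).
(1−a)S·A_cross = εσ·A_surf·T⁴  ⇒  T⁴ = (1−a)S/(4σ).
T⁴ = 0.290·32600/(4·5.67×10⁻⁸) = 4.168×10¹⁰ K⁴.
T = (4.168×10¹⁰)^(1/4).

T ≈ 452 K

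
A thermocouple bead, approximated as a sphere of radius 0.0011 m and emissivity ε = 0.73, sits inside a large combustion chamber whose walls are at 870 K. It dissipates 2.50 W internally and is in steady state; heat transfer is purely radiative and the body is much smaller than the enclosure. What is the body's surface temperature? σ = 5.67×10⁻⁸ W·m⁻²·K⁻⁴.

For a small grey body in a large enclosure, net radiated power = εσA(T⁴ − T_w⁴).
Steady state: P = εσA(T⁴ − T_w⁴) with A = 4πr² = 1.521×10⁻⁵ m².
T⁴ = P/(εσA) + T_w⁴ = 2.50/(0.73·5.67×10⁻⁸·1.521×10⁻⁵) + (870)⁴
    = 3.972×10¹² + 5.729×10¹¹ = 4.545×10¹² K⁴.

T ≈ 1460 K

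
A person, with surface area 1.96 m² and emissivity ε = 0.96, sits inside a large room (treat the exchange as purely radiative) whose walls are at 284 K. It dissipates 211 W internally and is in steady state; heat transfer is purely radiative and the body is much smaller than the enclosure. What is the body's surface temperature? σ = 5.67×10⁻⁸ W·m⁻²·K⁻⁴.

For a small grey body in a large enclosure, net radiated power = εσA(T⁴ − T_w⁴).
Steady state: P = εσA(T⁴ − T_w⁴) with A = 1.96 m².
T⁴ = P/(εσA) + T_w⁴ = 211/(0.96·5.67×10⁻⁸·1.960) + (284)⁴
    = 1.978×10⁹ + 6.505×10⁹ = 8.483×10⁹ K⁴.

T ≈ 303 K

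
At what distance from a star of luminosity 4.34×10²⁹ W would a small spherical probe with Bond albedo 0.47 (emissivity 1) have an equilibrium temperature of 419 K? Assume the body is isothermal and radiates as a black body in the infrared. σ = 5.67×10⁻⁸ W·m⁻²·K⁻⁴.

d ≈ 1.62×10¹² m

For an isothermal black-emitting sphere, (1−a)S·πr² = σ·4πr²·T⁴ ⇒ S = 4σT⁴/(1−a).
S = 4·5.67×10⁻⁸·(419)⁴/0.530 = 13190 W/m².
Flux falls as S = L/(4πd²), so d = √(L/(4πS)) = √(4.34×10²⁹/(4π·13190)).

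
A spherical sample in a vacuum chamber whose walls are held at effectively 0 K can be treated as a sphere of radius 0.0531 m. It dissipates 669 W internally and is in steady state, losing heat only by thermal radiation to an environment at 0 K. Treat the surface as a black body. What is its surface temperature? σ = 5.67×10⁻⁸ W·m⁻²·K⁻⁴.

Steady state: internal power = radiated power, P = εσA T⁴.
Radiating area A = 4πr² = 0.03543 m².
T⁴ = P/(εσA) = 669/(1.0·5.67×10⁻⁸·0.03543) = 3.330×10¹¹ K⁴.
T = (3.330×10¹¹)^(1/4).

T ≈ 760 K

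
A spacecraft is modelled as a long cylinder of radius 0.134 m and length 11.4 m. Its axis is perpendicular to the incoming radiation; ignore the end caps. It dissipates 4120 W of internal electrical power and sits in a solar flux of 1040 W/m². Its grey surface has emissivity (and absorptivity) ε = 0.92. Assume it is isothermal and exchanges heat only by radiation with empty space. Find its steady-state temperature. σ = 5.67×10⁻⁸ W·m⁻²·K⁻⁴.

T ≈ 344 K

At steady state, absorbed solar power + internal power = radiated power.
Absorbed: α·S·A_cross = 0.92·1040·3.055 = 2923 W (cross-section 2rL).
Total input = 2923 + 4120 = 7043 W.
Radiated: εσ·A_surf·T⁴ with A_surf = 2πrL = 9.598 m².
T⁴ = 7043/(0.92·5.67×10⁻⁸·9.598) = 1.407×10¹⁰ K⁴.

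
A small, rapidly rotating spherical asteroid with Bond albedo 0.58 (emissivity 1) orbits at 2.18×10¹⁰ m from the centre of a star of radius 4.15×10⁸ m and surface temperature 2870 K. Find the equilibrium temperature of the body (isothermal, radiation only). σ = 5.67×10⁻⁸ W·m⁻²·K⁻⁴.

The star's surface emits σT_*⁴; at distance d the flux is S = σT_*⁴(R_*/d)².
S = 5.67×10⁻⁸·(2870)⁴·(4.15×10⁸/2.18×10¹⁰)² = 1394 W/m².
For an isothermal sphere T⁴ = (1−a)S/(4σ) = 2.582×10⁹ K⁴.

T ≈ 225 K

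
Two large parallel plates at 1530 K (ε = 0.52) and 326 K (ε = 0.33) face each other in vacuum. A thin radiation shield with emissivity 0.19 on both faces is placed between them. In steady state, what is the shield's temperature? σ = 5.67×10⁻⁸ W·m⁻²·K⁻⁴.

In steady state the net flux on the hot side equals that on the cold side.
σ(T₁⁴−T_s⁴)/D₁ = σ(T_s⁴−T₂⁴)/D₂, with D₁ = 1/ε₁+1/ε_s−1 = 6.186, D₂ = 1/ε_s+1/ε₂−1 = 7.293.
Solve for T_s⁴: T_s⁴ = (D₂·T₁⁴ + D₁·T₂⁴)/(D₁+D₂) = 2.970×10¹² K⁴.

T_s ≈ 1310 K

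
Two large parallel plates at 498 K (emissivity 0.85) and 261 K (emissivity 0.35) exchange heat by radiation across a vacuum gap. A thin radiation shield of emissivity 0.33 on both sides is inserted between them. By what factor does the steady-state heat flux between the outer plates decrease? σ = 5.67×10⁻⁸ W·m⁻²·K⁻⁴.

Without shield: q₀ = σΔ(T⁴)/(1/ε₁+1/ε₂−1) with denominator 3.034.
With shield the two gaps are in series; the resistances add: (1/ε₁+1/ε_s−1)+(1/ε_s+1/ε₂−1) = 3.207+4.887 = 8.094.
Heat-flux ratio q₀/q = 8.094/3.034.

factor ≈ 2.67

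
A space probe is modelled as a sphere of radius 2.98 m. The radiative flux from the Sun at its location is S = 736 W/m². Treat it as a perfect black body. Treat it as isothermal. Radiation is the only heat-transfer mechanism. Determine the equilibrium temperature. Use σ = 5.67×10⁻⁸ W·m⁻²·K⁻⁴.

T ≈ 239 K

At equilibrium, absorbed power = emitted power.
Absorbing cross-section = πr² = 27.90 m²; emitting surface = 4πr² = 111.6 m² (ratio 4).
S·A_cross = εσ·A_surf·T⁴  ⇒  T⁴ = S/(4σ).
T⁴ = 1.00·736/(4·5.67×10⁻⁸) = 3.245×10⁹ K⁴.
T = (3.245×10⁹)^(1/4).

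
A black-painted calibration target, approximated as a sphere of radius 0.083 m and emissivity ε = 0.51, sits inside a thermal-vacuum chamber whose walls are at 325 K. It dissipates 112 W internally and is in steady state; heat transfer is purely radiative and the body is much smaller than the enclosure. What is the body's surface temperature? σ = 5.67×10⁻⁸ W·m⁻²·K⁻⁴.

T ≈ 486 K

For a small grey body in a large enclosure, net radiated power = εσA(T⁴ − T_w⁴).
Steady state: P = εσA(T⁴ − T_w⁴) with A = 4πr² = 0.08657 m².
T⁴ = P/(εσA) + T_w⁴ = 112/(0.51·5.67×10⁻⁸·0.08657) + (325)⁴
    = 4.474×10¹⁰ + 1.116×10¹⁰ = 5.590×10¹⁰ K⁴.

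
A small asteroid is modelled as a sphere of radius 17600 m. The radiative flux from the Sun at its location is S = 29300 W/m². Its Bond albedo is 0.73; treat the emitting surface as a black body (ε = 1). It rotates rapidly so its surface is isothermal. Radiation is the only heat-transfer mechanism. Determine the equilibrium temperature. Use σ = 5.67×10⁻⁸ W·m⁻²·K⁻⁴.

At equilibrium, absorbed power = emitted power.
Absorbing cross-section = πr² = 9.731×10⁸ m²; emitting surface = 4πr² = 3.893×10⁹ m² (ratio 4).
(1−a)S·A_cross = εσ·A_surf·T⁴  ⇒  T⁴ = (1−a)S/(4σ).
T⁴ = 0.270·29300/(4·5.67×10⁻⁸) = 3.488×10¹⁰ K⁴.
T = (3.488×10¹⁰)^(1/4).

T ≈ 432 K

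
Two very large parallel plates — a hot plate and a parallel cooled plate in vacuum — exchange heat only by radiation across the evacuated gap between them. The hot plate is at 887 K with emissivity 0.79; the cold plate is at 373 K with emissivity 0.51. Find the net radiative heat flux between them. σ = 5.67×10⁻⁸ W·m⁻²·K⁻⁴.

q ≈ 15300 W/m²

For two infinite grey parallel plates, q = σ(T₁⁴ − T₂⁴)/(1/ε₁ + 1/ε₂ − 1).
T₁⁴ − T₂⁴ = 6.190×10¹¹ − 1.936×10¹⁰ = 5.996×10¹¹ K⁴.
1/ε₁ + 1/ε₂ − 1 = 1.266 + 1.961 − 1 = 2.227.
q = 5.67×10⁻⁸ × 5.996×10¹¹ / 2.227.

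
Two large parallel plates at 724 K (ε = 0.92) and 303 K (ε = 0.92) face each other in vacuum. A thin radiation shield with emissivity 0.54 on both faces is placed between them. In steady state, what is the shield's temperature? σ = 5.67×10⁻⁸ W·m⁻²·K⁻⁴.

In steady state the net flux on the hot side equals that on the cold side.
σ(T₁⁴−T_s⁴)/D₁ = σ(T_s⁴−T₂⁴)/D₂, with D₁ = 1/ε₁+1/ε_s−1 = 1.939, D₂ = 1/ε_s+1/ε₂−1 = 1.939.
Solve for T_s⁴: T_s⁴ = (D₂·T₁⁴ + D₁·T₂⁴)/(D₁+D₂) = 1.416×10¹¹ K⁴.

T_s ≈ 613 K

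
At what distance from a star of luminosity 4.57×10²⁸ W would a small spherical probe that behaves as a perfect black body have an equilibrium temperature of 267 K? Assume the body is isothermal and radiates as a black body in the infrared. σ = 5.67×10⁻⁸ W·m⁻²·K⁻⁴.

d ≈ 1.78×10¹² m

For an isothermal black-emitting sphere, (1−a)S·πr² = σ·4πr²·T⁴ ⇒ S = 4σT⁴/(1−a).
S = 4·5.67×10⁻⁸·(267)⁴/1.00 = 1153 W/m².
Flux falls as S = L/(4πd²), so d = √(L/(4πS)) = √(4.57×10²⁸/(4π·1153)).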